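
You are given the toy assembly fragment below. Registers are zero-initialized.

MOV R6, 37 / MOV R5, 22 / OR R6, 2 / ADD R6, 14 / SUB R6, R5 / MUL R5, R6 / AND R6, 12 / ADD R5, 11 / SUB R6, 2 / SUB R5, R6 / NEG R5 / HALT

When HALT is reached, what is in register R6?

MOV R6, 37 → R6=37
MOV R5, 22 → R5=22
OR R6, 2 → R6=37|2=39
ADD R6, 14 → R6=39+14=53
SUB R6, R5 → R6=53-22=31
MUL R5, R6 → R5=22*31=682
AND R6, 12 → R6=31&12=12
ADD R5, 11 → R5=682+11=693
SUB R6, 2 → R6=12-2=10
SUB R5, R6 → R5=693-10=683
NEG R5 → R5=-(683)=-683
halt.

10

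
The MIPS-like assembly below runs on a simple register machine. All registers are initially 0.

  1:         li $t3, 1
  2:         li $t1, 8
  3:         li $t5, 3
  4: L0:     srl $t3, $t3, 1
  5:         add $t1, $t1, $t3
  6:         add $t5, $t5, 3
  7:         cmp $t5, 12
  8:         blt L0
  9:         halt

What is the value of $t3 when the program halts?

li $t3, 1 → $t3=1
li $t1, 8 → $t1=8
li $t5, 3 → $t5=3
srl $t3, $t3, 1 → $t3=1>>1=0
add $t1, $t1, $t3 → $t1=8+0=8
add $t5, $t5, 3 → $t5=3+3=6
cmp $t5, 12  (cmp 6,12)
blt L0: taken
srl $t3, $t3, 1 → $t3=0>>1=0
add $t1, $t1, $t3 → $t1=8+0=8
add $t5, $t5, 3 → $t5=6+3=9
cmp $t5, 12  (cmp 9,12)
blt L0: taken
srl $t3, $t3, 1 → $t3=0>>1=0
add $t1, $t1, $t3 → $t1=8+0=8
add $t5, $t5, 3 → $t5=9+3=12
cmp $t5, 12  (cmp 12,12)
blt L0: not taken
halt.

0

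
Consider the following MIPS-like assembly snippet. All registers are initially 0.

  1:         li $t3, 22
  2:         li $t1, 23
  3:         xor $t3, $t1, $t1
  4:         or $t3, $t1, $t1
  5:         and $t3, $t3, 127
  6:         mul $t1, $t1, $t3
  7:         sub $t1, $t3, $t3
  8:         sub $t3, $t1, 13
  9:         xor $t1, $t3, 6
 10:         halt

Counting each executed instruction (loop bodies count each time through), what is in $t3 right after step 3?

0

$t3=22
$t1=23
$t3=23^23=0
After step 3: $t3 = 0.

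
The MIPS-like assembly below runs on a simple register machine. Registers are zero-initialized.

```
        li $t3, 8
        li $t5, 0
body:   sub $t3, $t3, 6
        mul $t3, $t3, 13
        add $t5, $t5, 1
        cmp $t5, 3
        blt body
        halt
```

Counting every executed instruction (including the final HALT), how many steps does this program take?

18

$t3=8
$t5=0
$t3=8-6=2
$t3=2*13=26
$t5=0+1=1
cmp $t5, 3  (cmp 1,3)
blt body: taken
$t3=26-6=20
$t3=20*13=260
$t5=1+1=2
cmp $t5, 3  (cmp 2,3)
blt body: taken
$t3=260-6=254
$t3=254*13=3302
$t5=2+1=3
cmp $t5, 3  (cmp 3,3)
blt body: not taken
halt.
Total executed instructions: 18.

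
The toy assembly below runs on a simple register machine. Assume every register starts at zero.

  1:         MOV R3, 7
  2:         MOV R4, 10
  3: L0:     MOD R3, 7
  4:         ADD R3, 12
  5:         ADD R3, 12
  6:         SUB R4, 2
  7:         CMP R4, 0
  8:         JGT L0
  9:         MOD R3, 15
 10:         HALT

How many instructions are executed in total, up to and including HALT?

34

R3=7
R4=10
R3=7%7=0
R3=0+12=12
R3=12+12=24
R4=10-2=8
CMP R4, 0  (cmp 8,0)
JGT L0: taken
R3=24%7=3
R3=3+12=15
R3=15+12=27
R4=8-2=6
CMP R4, 0  (cmp 6,0)
JGT L0: taken
R3=27%7=6
R3=6+12=18
R3=18+12=30
R4=6-2=4
CMP R4, 0  (cmp 4,0)
JGT L0: taken
R3=30%7=2
R3=2+12=14
R3=14+12=26
R4=4-2=2
CMP R4, 0  (cmp 2,0)
JGT L0: taken
R3=26%7=5
R3=5+12=17
R3=17+12=29
R4=2-2=0
CMP R4, 0  (cmp 0,0)
JGT L0: not taken
R3=29%15=14
halt.
Total executed instructions: 34.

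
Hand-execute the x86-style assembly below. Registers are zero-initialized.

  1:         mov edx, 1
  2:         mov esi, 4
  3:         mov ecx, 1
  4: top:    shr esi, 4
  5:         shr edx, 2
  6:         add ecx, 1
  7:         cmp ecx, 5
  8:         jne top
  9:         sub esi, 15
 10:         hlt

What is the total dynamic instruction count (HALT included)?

mov edx, 1 → edx=1
mov esi, 4 → esi=4
mov ecx, 1 → ecx=1
shr esi, 4 → esi=4>>4=0
shr edx, 2 → edx=1>>2=0
add ecx, 1 → ecx=1+1=2
cmp ecx, 5  (cmp 2,5)
jne top: taken
shr esi, 4 → esi=0>>4=0
shr edx, 2 → edx=0>>2=0
add ecx, 1 → ecx=2+1=3
cmp ecx, 5  (cmp 3,5)
jne top: taken
shr esi, 4 → esi=0>>4=0
shr edx, 2 → edx=0>>2=0
add ecx, 1 → ecx=3+1=4
cmp ecx, 5  (cmp 4,5)
jne top: taken
shr esi, 4 → esi=0>>4=0
shr edx, 2 → edx=0>>2=0
add ecx, 1 → ecx=4+1=5
cmp ecx, 5  (cmp 5,5)
jne top: not taken
sub esi, 15 → esi=0-15=-15
halt.
Total executed instructions: 25.

25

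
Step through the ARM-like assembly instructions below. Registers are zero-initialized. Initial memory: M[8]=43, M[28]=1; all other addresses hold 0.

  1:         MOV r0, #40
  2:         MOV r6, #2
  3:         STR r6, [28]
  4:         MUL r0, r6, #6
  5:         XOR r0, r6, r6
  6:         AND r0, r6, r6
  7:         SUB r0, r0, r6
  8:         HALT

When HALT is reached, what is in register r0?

r0=40
r6=2
STR r6, [28] → M[28]=2
r0=2*6=12
r0=2^2=0
r0=2&2=2
r0=2-2=0
halt.

0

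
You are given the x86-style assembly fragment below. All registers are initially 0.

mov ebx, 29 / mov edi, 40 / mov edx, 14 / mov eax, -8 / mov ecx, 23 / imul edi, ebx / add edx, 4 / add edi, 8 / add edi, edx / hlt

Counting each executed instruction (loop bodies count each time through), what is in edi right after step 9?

1186

after mov ebx, 29: ebx=29
after mov edi, 40: edi=40
after mov edx, 14: edx=14
after mov eax, -8: eax=-8
after mov ecx, 23: ecx=23
after imul edi, ebx: edi=40*29=1160
after add edx, 4: edx=14+4=18
after add edi, 8: edi=1160+8=1168
after add edi, edx: edi=1168+18=1186
After step 9: edi = 1186.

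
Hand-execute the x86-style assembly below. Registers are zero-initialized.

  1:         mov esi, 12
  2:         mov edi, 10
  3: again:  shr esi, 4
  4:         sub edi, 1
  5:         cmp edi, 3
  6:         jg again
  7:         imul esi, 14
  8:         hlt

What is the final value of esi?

esi=12
edi=10
esi=12>>4=0
edi=10-1=9
cmp edi, 3  (cmp 9,3)
jg again: taken
esi=0>>4=0
edi=9-1=8
cmp edi, 3  (cmp 8,3)
jg again: taken
esi=0>>4=0
edi=8-1=7
cmp edi, 3  (cmp 7,3)
jg again: taken
esi=0>>4=0
edi=7-1=6
cmp edi, 3  (cmp 6,3)
jg again: taken
esi=0>>4=0
edi=6-1=5
cmp edi, 3  (cmp 5,3)
jg again: taken
esi=0>>4=0
edi=5-1=4
cmp edi, 3  (cmp 4,3)
jg again: taken
esi=0>>4=0
edi=4-1=3
cmp edi, 3  (cmp 3,3)
jg again: not taken
esi=0*14=0
halt.

0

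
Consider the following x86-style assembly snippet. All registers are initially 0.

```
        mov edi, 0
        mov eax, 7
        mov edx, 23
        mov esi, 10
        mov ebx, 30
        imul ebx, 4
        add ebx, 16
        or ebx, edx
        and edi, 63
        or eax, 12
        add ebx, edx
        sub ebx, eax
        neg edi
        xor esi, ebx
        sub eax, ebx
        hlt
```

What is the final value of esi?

173

after mov edi, 0: edi=0
after mov eax, 7: eax=7
after mov edx, 23: edx=23
after mov esi, 10: esi=10
after mov ebx, 30: ebx=30
after imul ebx, 4: ebx=30*4=120
after add ebx, 16: ebx=120+16=136
after or ebx, edx: ebx=136|23=159
after and edi, 63: edi=0&63=0
after or eax, 12: eax=7|12=15
after add ebx, edx: ebx=159+23=182
after sub ebx, eax: ebx=182-15=167
after neg edi: edi=-(0)=0
after xor esi, ebx: esi=10^167=173
after sub eax, ebx: eax=15-167=-152
halt.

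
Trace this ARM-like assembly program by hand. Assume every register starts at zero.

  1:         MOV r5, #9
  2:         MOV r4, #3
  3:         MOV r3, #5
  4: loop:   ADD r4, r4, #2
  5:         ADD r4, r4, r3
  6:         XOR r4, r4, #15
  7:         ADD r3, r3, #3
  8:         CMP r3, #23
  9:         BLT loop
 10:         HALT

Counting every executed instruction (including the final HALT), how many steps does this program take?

40

after MOV r5, #9: r5=9
after MOV r4, #3: r4=3
after MOV r3, #5: r3=5
after ADD r4, r4, #2: r4=3+2=5
after ADD r4, r4, r3: r4=5+5=10
after XOR r4, r4, #15: r4=10^15=5
after ADD r3, r3, #3: r3=5+3=8
CMP r3, #23  (cmp 8,23)
BLT loop: taken
after ADD r4, r4, #2: r4=5+2=7
after ADD r4, r4, r3: r4=7+8=15
after XOR r4, r4, #15: r4=15^15=0
after ADD r3, r3, #3: r3=8+3=11
CMP r3, #23  (cmp 11,23)
BLT loop: taken
after ADD r4, r4, #2: r4=0+2=2
after ADD r4, r4, r3: r4=2+11=13
after XOR r4, r4, #15: r4=13^15=2
after ADD r3, r3, #3: r3=11+3=14
CMP r3, #23  (cmp 14,23)
BLT loop: taken
after ADD r4, r4, #2: r4=2+2=4
after ADD r4, r4, r3: r4=4+14=18
after XOR r4, r4, #15: r4=18^15=29
after ADD r3, r3, #3: r3=14+3=17
CMP r3, #23  (cmp 17,23)
BLT loop: taken
after ADD r4, r4, #2: r4=29+2=31
after ADD r4, r4, r3: r4=31+17=48
after XOR r4, r4, #15: r4=48^15=63
after ADD r3, r3, #3: r3=17+3=20
CMP r3, #23  (cmp 20,23)
BLT loop: taken
after ADD r4, r4, #2: r4=63+2=65
after ADD r4, r4, r3: r4=65+20=85
after XOR r4, r4, #15: r4=85^15=90
after ADD r3, r3, #3: r3=20+3=23
CMP r3, #23  (cmp 23,23)
BLT loop: not taken
halt.
Total executed instructions: 40.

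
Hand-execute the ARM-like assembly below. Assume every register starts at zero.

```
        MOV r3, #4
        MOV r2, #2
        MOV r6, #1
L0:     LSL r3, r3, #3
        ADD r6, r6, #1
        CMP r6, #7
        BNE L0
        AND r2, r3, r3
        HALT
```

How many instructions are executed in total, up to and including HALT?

29

r3=4
r2=2
r6=1
r3=4<<3=32
r6=1+1=2
CMP r6, #7  (cmp 2,7)
BNE L0: taken
r3=32<<3=256
r6=2+1=3
CMP r6, #7  (cmp 3,7)
BNE L0: taken
r3=256<<3=2048
r6=3+1=4
CMP r6, #7  (cmp 4,7)
BNE L0: taken
r3=2048<<3=16384
r6=4+1=5
CMP r6, #7  (cmp 5,7)
BNE L0: taken
r3=16384<<3=131072
r6=5+1=6
CMP r6, #7  (cmp 6,7)
BNE L0: taken
r3=131072<<3=1048576
r6=6+1=7
CMP r6, #7  (cmp 7,7)
BNE L0: not taken
r2=1048576&1048576=1048576
halt.
Total executed instructions: 29.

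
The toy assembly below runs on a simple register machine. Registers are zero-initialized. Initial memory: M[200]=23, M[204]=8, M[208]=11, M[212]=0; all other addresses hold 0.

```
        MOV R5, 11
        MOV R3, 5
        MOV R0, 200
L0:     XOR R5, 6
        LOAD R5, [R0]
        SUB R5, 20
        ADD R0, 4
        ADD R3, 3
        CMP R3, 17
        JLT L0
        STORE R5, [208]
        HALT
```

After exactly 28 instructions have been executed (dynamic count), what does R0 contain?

216

R5=11
R3=5
R0=200
R5=11^6=13
R5=M[200]=23
R5=23-20=3
R0=200+4=204
R3=5+3=8
CMP R3, 17  (cmp 8,17)
JLT L0: taken
R5=3^6=5
R5=M[204]=8
R5=8-20=-12
R0=204+4=208
R3=8+3=11
CMP R3, 17  (cmp 11,17)
JLT L0: taken
R5=(-12)^6=-14
R5=M[208]=11
R5=11-20=-9
R0=208+4=212
R3=11+3=14
CMP R3, 17  (cmp 14,17)
JLT L0: taken
R5=(-9)^6=-15
R5=M[212]=0
R5=0-20=-20
R0=212+4=216
After step 28: R0 = 216.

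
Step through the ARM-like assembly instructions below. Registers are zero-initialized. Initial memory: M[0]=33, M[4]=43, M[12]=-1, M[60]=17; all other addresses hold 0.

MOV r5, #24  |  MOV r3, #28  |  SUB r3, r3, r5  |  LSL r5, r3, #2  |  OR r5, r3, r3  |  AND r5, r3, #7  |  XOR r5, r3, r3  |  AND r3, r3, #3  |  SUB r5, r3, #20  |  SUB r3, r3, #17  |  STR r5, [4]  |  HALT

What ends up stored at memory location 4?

-20

MOV r5, #24 → r5=24
MOV r3, #28 → r3=28
SUB r3, r3, r5 → r3=28-24=4
LSL r5, r3, #2 → r5=4<<2=16
OR r5, r3, r3 → r5=4|4=4
AND r5, r3, #7 → r5=4&7=4
XOR r5, r3, r3 → r5=4^4=0
AND r3, r3, #3 → r3=4&3=0
SUB r5, r3, #20 → r5=0-20=-20
SUB r3, r3, #17 → r3=0-17=-17
STR r5, [4] → M[4]=-20
halt.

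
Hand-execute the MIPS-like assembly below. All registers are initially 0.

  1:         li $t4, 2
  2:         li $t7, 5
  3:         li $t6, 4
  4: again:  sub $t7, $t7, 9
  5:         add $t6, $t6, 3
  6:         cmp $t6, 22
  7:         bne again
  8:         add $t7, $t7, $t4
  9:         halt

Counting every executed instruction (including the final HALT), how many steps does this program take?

$t4=2
$t7=5
$t6=4
$t7=5-9=-4
$t6=4+3=7
cmp $t6, 22  (cmp 7,22)
bne again: taken
$t7=(-4)-9=-13
$t6=7+3=10
cmp $t6, 22  (cmp 10,22)
bne again: taken
$t7=(-13)-9=-22
$t6=10+3=13
cmp $t6, 22  (cmp 13,22)
bne again: taken
$t7=(-22)-9=-31
$t6=13+3=16
cmp $t6, 22  (cmp 16,22)
bne again: taken
$t7=(-31)-9=-40
$t6=16+3=19
cmp $t6, 22  (cmp 19,22)
bne again: taken
$t7=(-40)-9=-49
$t6=19+3=22
cmp $t6, 22  (cmp 22,22)
bne again: not taken
$t7=(-49)+2=-47
halt.
Total executed instructions: 29.

29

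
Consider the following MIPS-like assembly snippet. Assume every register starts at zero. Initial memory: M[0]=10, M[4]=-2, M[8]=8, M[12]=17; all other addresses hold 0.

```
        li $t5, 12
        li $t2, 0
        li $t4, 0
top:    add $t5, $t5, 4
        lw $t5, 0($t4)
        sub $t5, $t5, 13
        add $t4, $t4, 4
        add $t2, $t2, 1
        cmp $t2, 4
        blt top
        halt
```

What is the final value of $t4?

li $t5, 12 → $t5=12
li $t2, 0 → $t2=0
li $t4, 0 → $t4=0
add $t5, $t5, 4 → $t5=12+4=16
lw $t5, 0($t4) → $t5=M[0]=10
sub $t5, $t5, 13 → $t5=10-13=-3
add $t4, $t4, 4 → $t4=0+4=4
add $t2, $t2, 1 → $t2=0+1=1
cmp $t2, 4  (cmp 1,4)
blt top: taken
add $t5, $t5, 4 → $t5=(-3)+4=1
lw $t5, 0($t4) → $t5=M[4]=-2
sub $t5, $t5, 13 → $t5=(-2)-13=-15
add $t4, $t4, 4 → $t4=4+4=8
add $t2, $t2, 1 → $t2=1+1=2
cmp $t2, 4  (cmp 2,4)
blt top: taken
add $t5, $t5, 4 → $t5=(-15)+4=-11
lw $t5, 0($t4) → $t5=M[8]=8
sub $t5, $t5, 13 → $t5=8-13=-5
add $t4, $t4, 4 → $t4=8+4=12
add $t2, $t2, 1 → $t2=2+1=3
cmp $t2, 4  (cmp 3,4)
blt top: taken
add $t5, $t5, 4 → $t5=(-5)+4=-1
lw $t5, 0($t4) → $t5=M[12]=17
sub $t5, $t5, 13 → $t5=17-13=4
add $t4, $t4, 4 → $t4=12+4=16
add $t2, $t2, 1 → $t2=3+1=4
cmp $t2, 4  (cmp 4,4)
blt top: not taken
halt.

16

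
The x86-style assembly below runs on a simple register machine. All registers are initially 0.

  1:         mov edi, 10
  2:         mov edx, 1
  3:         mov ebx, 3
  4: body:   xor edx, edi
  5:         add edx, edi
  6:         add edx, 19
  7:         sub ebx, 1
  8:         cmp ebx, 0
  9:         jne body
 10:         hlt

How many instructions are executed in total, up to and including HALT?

22

mov edi, 10 → edi=10
mov edx, 1 → edx=1
mov ebx, 3 → ebx=3
xor edx, edi → edx=1^10=11
add edx, edi → edx=11+10=21
add edx, 19 → edx=21+19=40
sub ebx, 1 → ebx=3-1=2
cmp ebx, 0  (cmp 2,0)
jne body: taken
xor edx, edi → edx=40^10=34
add edx, edi → edx=34+10=44
add edx, 19 → edx=44+19=63
sub ebx, 1 → ebx=2-1=1
cmp ebx, 0  (cmp 1,0)
jne body: taken
xor edx, edi → edx=63^10=53
add edx, edi → edx=53+10=63
add edx, 19 → edx=63+19=82
sub ebx, 1 → ebx=1-1=0
cmp ebx, 0  (cmp 0,0)
jne body: not taken
halt.
Total executed instructions: 22.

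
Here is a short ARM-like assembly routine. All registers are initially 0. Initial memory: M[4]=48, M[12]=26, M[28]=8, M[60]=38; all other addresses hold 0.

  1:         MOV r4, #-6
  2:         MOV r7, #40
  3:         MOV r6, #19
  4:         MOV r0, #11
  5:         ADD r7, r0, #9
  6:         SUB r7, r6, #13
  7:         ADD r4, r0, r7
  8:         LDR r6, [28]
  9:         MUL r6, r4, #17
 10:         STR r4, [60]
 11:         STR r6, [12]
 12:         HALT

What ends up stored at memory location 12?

after MOV r4, #-6: r4=-6
after MOV r7, #40: r7=40
after MOV r6, #19: r6=19
after MOV r0, #11: r0=11
after ADD r7, r0, #9: r7=11+9=20
after SUB r7, r6, #13: r7=19-13=6
after ADD r4, r0, r7: r4=11+6=17
after LDR r6, [28]: r6=M[28]=8
after MUL r6, r4, #17: r6=17*17=289
STR r4, [60] → M[60]=17
STR r6, [12] → M[12]=289
halt.

289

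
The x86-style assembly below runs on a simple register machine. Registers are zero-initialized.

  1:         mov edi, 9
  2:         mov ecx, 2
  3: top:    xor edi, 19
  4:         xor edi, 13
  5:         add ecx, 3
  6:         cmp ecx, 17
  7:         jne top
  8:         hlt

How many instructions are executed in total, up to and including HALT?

mov edi, 9 → edi=9
mov ecx, 2 → ecx=2
xor edi, 19 → edi=9^19=26
xor edi, 13 → edi=26^13=23
add ecx, 3 → ecx=2+3=5
cmp ecx, 17  (cmp 5,17)
jne top: taken
xor edi, 19 → edi=23^19=4
xor edi, 13 → edi=4^13=9
add ecx, 3 → ecx=5+3=8
cmp ecx, 17  (cmp 8,17)
jne top: taken
xor edi, 19 → edi=9^19=26
xor edi, 13 → edi=26^13=23
add ecx, 3 → ecx=8+3=11
cmp ecx, 17  (cmp 11,17)
jne top: taken
xor edi, 19 → edi=23^19=4
xor edi, 13 → edi=4^13=9
add ecx, 3 → ecx=11+3=14
cmp ecx, 17  (cmp 14,17)
jne top: taken
xor edi, 19 → edi=9^19=26
xor edi, 13 → edi=26^13=23
add ecx, 3 → ecx=14+3=17
cmp ecx, 17  (cmp 17,17)
jne top: not taken
halt.
Total executed instructions: 28.

28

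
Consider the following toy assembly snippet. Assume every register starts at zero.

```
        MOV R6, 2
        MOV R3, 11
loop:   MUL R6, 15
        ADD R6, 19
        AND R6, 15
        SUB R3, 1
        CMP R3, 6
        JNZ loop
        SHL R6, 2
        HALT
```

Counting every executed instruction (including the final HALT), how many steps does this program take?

34

MOV R6, 2 → R6=2
MOV R3, 11 → R3=11
MUL R6, 15 → R6=2*15=30
ADD R6, 19 → R6=30+19=49
AND R6, 15 → R6=49&15=1
SUB R3, 1 → R3=11-1=10
CMP R3, 6  (cmp 10,6)
JNZ loop: taken
MUL R6, 15 → R6=1*15=15
ADD R6, 19 → R6=15+19=34
AND R6, 15 → R6=34&15=2
SUB R3, 1 → R3=10-1=9
CMP R3, 6  (cmp 9,6)
JNZ loop: taken
MUL R6, 15 → R6=2*15=30
ADD R6, 19 → R6=30+19=49
AND R6, 15 → R6=49&15=1
SUB R3, 1 → R3=9-1=8
CMP R3, 6  (cmp 8,6)
JNZ loop: taken
MUL R6, 15 → R6=1*15=15
ADD R6, 19 → R6=15+19=34
AND R6, 15 → R6=34&15=2
SUB R3, 1 → R3=8-1=7
CMP R3, 6  (cmp 7,6)
JNZ loop: taken
MUL R6, 15 → R6=2*15=30
ADD R6, 19 → R6=30+19=49
AND R6, 15 → R6=49&15=1
SUB R3, 1 → R3=7-1=6
CMP R3, 6  (cmp 6,6)
JNZ loop: not taken
SHL R6, 2 → R6=1<<2=4
halt.
Total executed instructions: 34.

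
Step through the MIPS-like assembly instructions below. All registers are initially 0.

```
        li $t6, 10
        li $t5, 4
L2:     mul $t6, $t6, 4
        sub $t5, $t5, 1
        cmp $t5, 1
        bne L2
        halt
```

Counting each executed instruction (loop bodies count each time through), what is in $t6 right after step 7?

160

li $t6, 10 → $t6=10
li $t5, 4 → $t5=4
mul $t6, $t6, 4 → $t6=10*4=40
sub $t5, $t5, 1 → $t5=4-1=3
cmp $t5, 1  (cmp 3,1)
bne L2: taken
mul $t6, $t6, 4 → $t6=40*4=160
After step 7: $t6 = 160.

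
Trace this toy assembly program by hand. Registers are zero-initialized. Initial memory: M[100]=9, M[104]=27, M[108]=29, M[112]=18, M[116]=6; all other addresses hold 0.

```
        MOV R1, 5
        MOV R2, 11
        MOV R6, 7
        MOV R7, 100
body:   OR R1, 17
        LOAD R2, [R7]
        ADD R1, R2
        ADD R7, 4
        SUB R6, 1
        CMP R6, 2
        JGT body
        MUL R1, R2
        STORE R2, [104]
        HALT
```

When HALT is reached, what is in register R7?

MOV R1, 5 → R1=5
MOV R2, 11 → R2=11
MOV R6, 7 → R6=7
MOV R7, 100 → R7=100
OR R1, 17 → R1=5|17=21
LOAD R2, [R7] → R2=M[100]=9
ADD R1, R2 → R1=21+9=30
ADD R7, 4 → R7=100+4=104
SUB R6, 1 → R6=7-1=6
CMP R6, 2  (cmp 6,2)
JGT body: taken
OR R1, 17 → R1=30|17=31
LOAD R2, [R7] → R2=M[104]=27
ADD R1, R2 → R1=31+27=58
ADD R7, 4 → R7=104+4=108
SUB R6, 1 → R6=6-1=5
CMP R6, 2  (cmp 5,2)
JGT body: taken
OR R1, 17 → R1=58|17=59
LOAD R2, [R7] → R2=M[108]=29
ADD R1, R2 → R1=59+29=88
ADD R7, 4 → R7=108+4=112
SUB R6, 1 → R6=5-1=4
CMP R6, 2  (cmp 4,2)
JGT body: taken
OR R1, 17 → R1=88|17=89
LOAD R2, [R7] → R2=M[112]=18
ADD R1, R2 → R1=89+18=107
ADD R7, 4 → R7=112+4=116
SUB R6, 1 → R6=4-1=3
CMP R6, 2  (cmp 3,2)
JGT body: taken
OR R1, 17 → R1=107|17=123
LOAD R2, [R7] → R2=M[116]=6
ADD R1, R2 → R1=123+6=129
ADD R7, 4 → R7=116+4=120
SUB R6, 1 → R6=3-1=2
CMP R6, 2  (cmp 2,2)
JGT body: not taken
MUL R1, R2 → R1=129*6=774
STORE R2, [104] → M[104]=6
halt.

120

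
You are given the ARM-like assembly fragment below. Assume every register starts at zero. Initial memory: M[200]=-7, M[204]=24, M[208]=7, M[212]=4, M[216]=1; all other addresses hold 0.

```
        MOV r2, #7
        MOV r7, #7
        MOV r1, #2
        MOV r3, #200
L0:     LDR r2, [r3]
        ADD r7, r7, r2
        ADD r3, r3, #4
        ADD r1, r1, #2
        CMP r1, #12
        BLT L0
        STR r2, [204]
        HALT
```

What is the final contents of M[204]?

after MOV r2, #7: r2=7
after MOV r7, #7: r7=7
after MOV r1, #2: r1=2
after MOV r3, #200: r3=200
after LDR r2, [r3]: r2=M[200]=-7
after ADD r7, r7, r2: r7=7+(-7)=0
after ADD r3, r3, #4: r3=200+4=204
after ADD r1, r1, #2: r1=2+2=4
CMP r1, #12  (cmp 4,12)
BLT L0: taken
after LDR r2, [r3]: r2=M[204]=24
after ADD r7, r7, r2: r7=0+24=24
after ADD r3, r3, #4: r3=204+4=208
after ADD r1, r1, #2: r1=4+2=6
CMP r1, #12  (cmp 6,12)
BLT L0: taken
after LDR r2, [r3]: r2=M[208]=7
after ADD r7, r7, r2: r7=24+7=31
after ADD r3, r3, #4: r3=208+4=212
after ADD r1, r1, #2: r1=6+2=8
CMP r1, #12  (cmp 8,12)
BLT L0: taken
after LDR r2, [r3]: r2=M[212]=4
after ADD r7, r7, r2: r7=31+4=35
after ADD r3, r3, #4: r3=212+4=216
after ADD r1, r1, #2: r1=8+2=10
CMP r1, #12  (cmp 10,12)
BLT L0: taken
after LDR r2, [r3]: r2=M[216]=1
after ADD r7, r7, r2: r7=35+1=36
after ADD r3, r3, #4: r3=216+4=220
after ADD r1, r1, #2: r1=10+2=12
CMP r1, #12  (cmp 12,12)
BLT L0: not taken
STR r2, [204] → M[204]=1
halt.

1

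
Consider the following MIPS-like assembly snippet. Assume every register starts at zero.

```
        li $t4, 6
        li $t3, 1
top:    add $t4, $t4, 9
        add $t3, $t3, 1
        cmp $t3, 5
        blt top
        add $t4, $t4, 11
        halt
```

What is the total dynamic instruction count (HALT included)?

20

$t4=6
$t3=1
$t4=6+9=15
$t3=1+1=2
cmp $t3, 5  (cmp 2,5)
blt top: taken
$t4=15+9=24
$t3=2+1=3
cmp $t3, 5  (cmp 3,5)
blt top: taken
$t4=24+9=33
$t3=3+1=4
cmp $t3, 5  (cmp 4,5)
blt top: taken
$t4=33+9=42
$t3=4+1=5
cmp $t3, 5  (cmp 5,5)
blt top: not taken
$t4=42+11=53
halt.
Total executed instructions: 20.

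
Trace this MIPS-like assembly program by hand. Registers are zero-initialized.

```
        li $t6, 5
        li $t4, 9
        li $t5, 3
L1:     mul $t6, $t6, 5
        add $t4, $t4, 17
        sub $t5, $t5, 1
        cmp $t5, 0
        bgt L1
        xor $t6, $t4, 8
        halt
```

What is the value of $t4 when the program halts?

li $t6, 5 → $t6=5
li $t4, 9 → $t4=9
li $t5, 3 → $t5=3
mul $t6, $t6, 5 → $t6=5*5=25
add $t4, $t4, 17 → $t4=9+17=26
sub $t5, $t5, 1 → $t5=3-1=2
cmp $t5, 0  (cmp 2,0)
bgt L1: taken
mul $t6, $t6, 5 → $t6=25*5=125
add $t4, $t4, 17 → $t4=26+17=43
sub $t5, $t5, 1 → $t5=2-1=1
cmp $t5, 0  (cmp 1,0)
bgt L1: taken
mul $t6, $t6, 5 → $t6=125*5=625
add $t4, $t4, 17 → $t4=43+17=60
sub $t5, $t5, 1 → $t5=1-1=0
cmp $t5, 0  (cmp 0,0)
bgt L1: not taken
xor $t6, $t4, 8 → $t6=60^8=52
halt.

60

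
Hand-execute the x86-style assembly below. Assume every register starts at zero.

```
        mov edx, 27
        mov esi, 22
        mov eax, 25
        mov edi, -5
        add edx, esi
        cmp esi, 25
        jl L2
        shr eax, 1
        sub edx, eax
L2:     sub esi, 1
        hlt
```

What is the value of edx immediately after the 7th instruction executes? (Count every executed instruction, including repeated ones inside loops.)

mov edx, 27 → edx=27
mov esi, 22 → esi=22
mov eax, 25 → eax=25
mov edi, -5 → edi=-5
add edx, esi → edx=27+22=49
cmp esi, 25  (cmp 22,25)
jl L2: taken
After step 7: edx = 49.

49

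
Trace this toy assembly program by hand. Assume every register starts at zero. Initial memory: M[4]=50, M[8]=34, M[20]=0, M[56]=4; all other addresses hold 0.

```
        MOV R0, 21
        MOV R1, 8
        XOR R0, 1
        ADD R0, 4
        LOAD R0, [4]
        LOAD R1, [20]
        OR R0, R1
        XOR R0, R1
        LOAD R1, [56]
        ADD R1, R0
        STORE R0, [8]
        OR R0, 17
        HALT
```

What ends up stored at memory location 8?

50

MOV R0, 21 → R0=21
MOV R1, 8 → R1=8
XOR R0, 1 → R0=21^1=20
ADD R0, 4 → R0=20+4=24
LOAD R0, [4] → R0=M[4]=50
LOAD R1, [20] → R1=M[20]=0
OR R0, R1 → R0=50|0=50
XOR R0, R1 → R0=50^0=50
LOAD R1, [56] → R1=M[56]=4
ADD R1, R0 → R1=4+50=54
STORE R0, [8] → M[8]=50
OR R0, 17 → R0=50|17=51
halt.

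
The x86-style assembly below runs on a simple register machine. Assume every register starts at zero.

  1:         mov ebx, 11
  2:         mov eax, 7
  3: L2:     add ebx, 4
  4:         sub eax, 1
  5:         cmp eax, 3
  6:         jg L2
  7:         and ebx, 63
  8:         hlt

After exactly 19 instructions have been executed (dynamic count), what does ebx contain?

ebx=11
eax=7
ebx=11+4=15
eax=7-1=6
cmp eax, 3  (cmp 6,3)
jg L2: taken
ebx=15+4=19
eax=6-1=5
cmp eax, 3  (cmp 5,3)
jg L2: taken
ebx=19+4=23
eax=5-1=4
cmp eax, 3  (cmp 4,3)
jg L2: taken
ebx=23+4=27
eax=4-1=3
cmp eax, 3  (cmp 3,3)
jg L2: not taken
ebx=27&63=27
After step 19: ebx = 27.

27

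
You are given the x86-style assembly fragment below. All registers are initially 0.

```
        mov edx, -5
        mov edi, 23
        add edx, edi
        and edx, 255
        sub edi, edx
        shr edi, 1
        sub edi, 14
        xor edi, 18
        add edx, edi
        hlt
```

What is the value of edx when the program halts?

edx=-5
edi=23
edx=(-5)+23=18
edx=18&255=18
edi=23-18=5
edi=5>>1=2
edi=2-14=-12
edi=(-12)^18=-26
edx=18+(-26)=-8
halt.

-8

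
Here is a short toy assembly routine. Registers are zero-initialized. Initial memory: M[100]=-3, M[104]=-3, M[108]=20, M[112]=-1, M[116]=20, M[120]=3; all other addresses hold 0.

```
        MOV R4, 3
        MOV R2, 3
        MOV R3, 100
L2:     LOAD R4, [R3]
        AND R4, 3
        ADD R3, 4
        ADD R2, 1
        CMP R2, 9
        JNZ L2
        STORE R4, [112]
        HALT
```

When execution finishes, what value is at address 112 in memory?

3

after MOV R4, 3: R4=3
after MOV R2, 3: R2=3
after MOV R3, 100: R3=100
after LOAD R4, [R3]: R4=M[100]=-3
after AND R4, 3: R4=(-3)&3=1
after ADD R3, 4: R3=100+4=104
after ADD R2, 1: R2=3+1=4
CMP R2, 9  (cmp 4,9)
JNZ L2: taken
after LOAD R4, [R3]: R4=M[104]=-3
after AND R4, 3: R4=(-3)&3=1
after ADD R3, 4: R3=104+4=108
after ADD R2, 1: R2=4+1=5
CMP R2, 9  (cmp 5,9)
JNZ L2: taken
after LOAD R4, [R3]: R4=M[108]=20
after AND R4, 3: R4=20&3=0
after ADD R3, 4: R3=108+4=112
after ADD R2, 1: R2=5+1=6
CMP R2, 9  (cmp 6,9)
JNZ L2: taken
after LOAD R4, [R3]: R4=M[112]=-1
after AND R4, 3: R4=(-1)&3=3
after ADD R3, 4: R3=112+4=116
after ADD R2, 1: R2=6+1=7
CMP R2, 9  (cmp 7,9)
JNZ L2: taken
after LOAD R4, [R3]: R4=M[116]=20
after AND R4, 3: R4=20&3=0
after ADD R3, 4: R3=116+4=120
after ADD R2, 1: R2=7+1=8
CMP R2, 9  (cmp 8,9)
JNZ L2: taken
after LOAD R4, [R3]: R4=M[120]=3
after AND R4, 3: R4=3&3=3
after ADD R3, 4: R3=120+4=124
after ADD R2, 1: R2=8+1=9
CMP R2, 9  (cmp 9,9)
JNZ L2: not taken
STORE R4, [112] → M[112]=3
halt.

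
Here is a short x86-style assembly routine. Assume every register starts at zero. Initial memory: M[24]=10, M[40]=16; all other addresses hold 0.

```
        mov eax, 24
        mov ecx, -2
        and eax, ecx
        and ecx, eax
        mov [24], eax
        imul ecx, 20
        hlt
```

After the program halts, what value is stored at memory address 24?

24

eax=24
ecx=-2
eax=24&(-2)=24
ecx=(-2)&24=24
mov [24], eax → M[24]=24
ecx=24*20=480
halt.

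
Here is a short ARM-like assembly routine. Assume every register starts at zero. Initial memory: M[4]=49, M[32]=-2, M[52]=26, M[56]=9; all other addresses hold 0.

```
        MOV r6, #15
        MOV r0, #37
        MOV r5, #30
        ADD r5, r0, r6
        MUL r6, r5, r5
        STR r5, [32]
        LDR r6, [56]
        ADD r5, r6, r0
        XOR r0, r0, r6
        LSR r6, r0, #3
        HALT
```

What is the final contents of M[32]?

52

r6=15
r0=37
r5=30
r5=37+15=52
r6=52*52=2704
STR r5, [32] → M[32]=52
r6=M[56]=9
r5=9+37=46
r0=37^9=44
r6=44>>3=5
halt.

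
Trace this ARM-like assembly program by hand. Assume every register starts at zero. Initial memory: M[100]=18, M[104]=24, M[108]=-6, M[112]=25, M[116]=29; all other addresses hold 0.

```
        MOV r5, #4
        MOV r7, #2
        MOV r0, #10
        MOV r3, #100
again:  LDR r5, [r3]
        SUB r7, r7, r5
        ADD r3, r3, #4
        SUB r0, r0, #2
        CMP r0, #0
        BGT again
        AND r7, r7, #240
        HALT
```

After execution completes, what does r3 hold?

120

after MOV r5, #4: r5=4
after MOV r7, #2: r7=2
after MOV r0, #10: r0=10
after MOV r3, #100: r3=100
after LDR r5, [r3]: r5=M[100]=18
after SUB r7, r7, r5: r7=2-18=-16
after ADD r3, r3, #4: r3=100+4=104
after SUB r0, r0, #2: r0=10-2=8
CMP r0, #0  (cmp 8,0)
BGT again: taken
after LDR r5, [r3]: r5=M[104]=24
after SUB r7, r7, r5: r7=(-16)-24=-40
after ADD r3, r3, #4: r3=104+4=108
after SUB r0, r0, #2: r0=8-2=6
CMP r0, #0  (cmp 6,0)
BGT again: taken
after LDR r5, [r3]: r5=M[108]=-6
after SUB r7, r7, r5: r7=(-40)-(-6)=-34
after ADD r3, r3, #4: r3=108+4=112
after SUB r0, r0, #2: r0=6-2=4
CMP r0, #0  (cmp 4,0)
BGT again: taken
after LDR r5, [r3]: r5=M[112]=25
after SUB r7, r7, r5: r7=(-34)-25=-59
after ADD r3, r3, #4: r3=112+4=116
after SUB r0, r0, #2: r0=4-2=2
CMP r0, #0  (cmp 2,0)
BGT again: taken
after LDR r5, [r3]: r5=M[116]=29
after SUB r7, r7, r5: r7=(-59)-29=-88
after ADD r3, r3, #4: r3=116+4=120
after SUB r0, r0, #2: r0=2-2=0
CMP r0, #0  (cmp 0,0)
BGT again: not taken
after AND r7, r7, #240: r7=(-88)&240=160
halt.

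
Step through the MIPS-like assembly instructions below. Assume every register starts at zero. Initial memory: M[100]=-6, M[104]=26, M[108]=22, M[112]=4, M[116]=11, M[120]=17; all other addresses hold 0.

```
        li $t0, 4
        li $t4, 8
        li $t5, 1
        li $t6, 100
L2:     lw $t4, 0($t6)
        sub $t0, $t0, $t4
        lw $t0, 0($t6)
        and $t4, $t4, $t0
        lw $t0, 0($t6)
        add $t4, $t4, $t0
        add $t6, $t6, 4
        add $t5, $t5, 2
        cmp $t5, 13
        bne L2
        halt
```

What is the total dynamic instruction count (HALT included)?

65

after li $t0, 4: $t0=4
after li $t4, 8: $t4=8
after li $t5, 1: $t5=1
after li $t6, 100: $t6=100
after lw $t4, 0($t6): $t4=M[100]=-6
after sub $t0, $t0, $t4: $t0=4-(-6)=10
after lw $t0, 0($t6): $t0=M[100]=-6
after and $t4, $t4, $t0: $t4=(-6)&(-6)=-6
after lw $t0, 0($t6): $t0=M[100]=-6
after add $t4, $t4, $t0: $t4=(-6)+(-6)=-12
after add $t6, $t6, 4: $t6=100+4=104
after add $t5, $t5, 2: $t5=1+2=3
cmp $t5, 13  (cmp 3,13)
bne L2: taken
after lw $t4, 0($t6): $t4=M[104]=26
after sub $t0, $t0, $t4: $t0=(-6)-26=-32
after lw $t0, 0($t6): $t0=M[104]=26
after and $t4, $t4, $t0: $t4=26&26=26
after lw $t0, 0($t6): $t0=M[104]=26
after add $t4, $t4, $t0: $t4=26+26=52
after add $t6, $t6, 4: $t6=104+4=108
after add $t5, $t5, 2: $t5=3+2=5
cmp $t5, 13  (cmp 5,13)
bne L2: taken
after lw $t4, 0($t6): $t4=M[108]=22
after sub $t0, $t0, $t4: $t0=26-22=4
after lw $t0, 0($t6): $t0=M[108]=22
after and $t4, $t4, $t0: $t4=22&22=22
after lw $t0, 0($t6): $t0=M[108]=22
after add $t4, $t4, $t0: $t4=22+22=44
after add $t6, $t6, 4: $t6=108+4=112
after add $t5, $t5, 2: $t5=5+2=7
cmp $t5, 13  (cmp 7,13)
bne L2: taken
after lw $t4, 0($t6): $t4=M[112]=4
after sub $t0, $t0, $t4: $t0=22-4=18
after lw $t0, 0($t6): $t0=M[112]=4
after and $t4, $t4, $t0: $t4=4&4=4
after lw $t0, 0($t6): $t0=M[112]=4
after add $t4, $t4, $t0: $t4=4+4=8
after add $t6, $t6, 4: $t6=112+4=116
after add $t5, $t5, 2: $t5=7+2=9
cmp $t5, 13  (cmp 9,13)
bne L2: taken
after lw $t4, 0($t6): $t4=M[116]=11
after sub $t0, $t0, $t4: $t0=4-11=-7
after lw $t0, 0($t6): $t0=M[116]=11
after and $t4, $t4, $t0: $t4=11&11=11
after lw $t0, 0($t6): $t0=M[116]=11
after add $t4, $t4, $t0: $t4=11+11=22
after add $t6, $t6, 4: $t6=116+4=120
after add $t5, $t5, 2: $t5=9+2=11
cmp $t5, 13  (cmp 11,13)
bne L2: taken
after lw $t4, 0($t6): $t4=M[120]=17
after sub $t0, $t0, $t4: $t0=11-17=-6
after lw $t0, 0($t6): $t0=M[120]=17
after and $t4, $t4, $t0: $t4=17&17=17
after lw $t0, 0($t6): $t0=M[120]=17
after add $t4, $t4, $t0: $t4=17+17=34
after add $t6, $t6, 4: $t6=120+4=124
after add $t5, $t5, 2: $t5=11+2=13
cmp $t5, 13  (cmp 13,13)
bne L2: not taken
halt.
Total executed instructions: 65.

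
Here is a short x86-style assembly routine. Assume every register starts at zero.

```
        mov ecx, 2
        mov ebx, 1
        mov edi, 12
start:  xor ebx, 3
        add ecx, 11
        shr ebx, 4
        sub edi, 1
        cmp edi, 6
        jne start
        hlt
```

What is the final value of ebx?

0

mov ecx, 2 → ecx=2
mov ebx, 1 → ebx=1
mov edi, 12 → edi=12
xor ebx, 3 → ebx=1^3=2
add ecx, 11 → ecx=2+11=13
shr ebx, 4 → ebx=2>>4=0
sub edi, 1 → edi=12-1=11
cmp edi, 6  (cmp 11,6)
jne start: taken
xor ebx, 3 → ebx=0^3=3
add ecx, 11 → ecx=13+11=24
shr ebx, 4 → ebx=3>>4=0
sub edi, 1 → edi=11-1=10
cmp edi, 6  (cmp 10,6)
jne start: taken
xor ebx, 3 → ebx=0^3=3
add ecx, 11 → ecx=24+11=35
shr ebx, 4 → ebx=3>>4=0
sub edi, 1 → edi=10-1=9
cmp edi, 6  (cmp 9,6)
jne start: taken
xor ebx, 3 → ebx=0^3=3
add ecx, 11 → ecx=35+11=46
shr ebx, 4 → ebx=3>>4=0
sub edi, 1 → edi=9-1=8
cmp edi, 6  (cmp 8,6)
jne start: taken
xor ebx, 3 → ebx=0^3=3
add ecx, 11 → ecx=46+11=57
shr ebx, 4 → ebx=3>>4=0
sub edi, 1 → edi=8-1=7
cmp edi, 6  (cmp 7,6)
jne start: taken
xor ebx, 3 → ebx=0^3=3
add ecx, 11 → ecx=57+11=68
shr ebx, 4 → ebx=3>>4=0
sub edi, 1 → edi=7-1=6
cmp edi, 6  (cmp 6,6)
jne start: not taken
halt.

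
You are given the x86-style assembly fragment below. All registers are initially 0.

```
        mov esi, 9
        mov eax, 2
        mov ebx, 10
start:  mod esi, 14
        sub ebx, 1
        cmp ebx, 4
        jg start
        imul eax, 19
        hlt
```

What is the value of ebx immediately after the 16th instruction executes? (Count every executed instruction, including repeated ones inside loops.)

7

mov esi, 9 → esi=9
mov eax, 2 → eax=2
mov ebx, 10 → ebx=10
mod esi, 14 → esi=9%14=9
sub ebx, 1 → ebx=10-1=9
cmp ebx, 4  (cmp 9,4)
jg start: taken
mod esi, 14 → esi=9%14=9
sub ebx, 1 → ebx=9-1=8
cmp ebx, 4  (cmp 8,4)
jg start: taken
mod esi, 14 → esi=9%14=9
sub ebx, 1 → ebx=8-1=7
cmp ebx, 4  (cmp 7,4)
jg start: taken
mod esi, 14 → esi=9%14=9
After step 16: ebx = 7.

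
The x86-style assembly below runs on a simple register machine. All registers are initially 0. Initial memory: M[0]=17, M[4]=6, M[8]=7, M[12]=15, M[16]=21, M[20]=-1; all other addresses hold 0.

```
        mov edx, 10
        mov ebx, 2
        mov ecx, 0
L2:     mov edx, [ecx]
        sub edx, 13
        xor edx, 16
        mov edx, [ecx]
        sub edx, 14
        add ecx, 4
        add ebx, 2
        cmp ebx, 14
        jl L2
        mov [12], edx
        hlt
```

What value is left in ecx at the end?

24

mov edx, 10 → edx=10
mov ebx, 2 → ebx=2
mov ecx, 0 → ecx=0
mov edx, [ecx] → edx=M[0]=17
sub edx, 13 → edx=17-13=4
xor edx, 16 → edx=4^16=20
mov edx, [ecx] → edx=M[0]=17
sub edx, 14 → edx=17-14=3
add ecx, 4 → ecx=0+4=4
add ebx, 2 → ebx=2+2=4
cmp ebx, 14  (cmp 4,14)
jl L2: taken
mov edx, [ecx] → edx=M[4]=6
sub edx, 13 → edx=6-13=-7
xor edx, 16 → edx=(-7)^16=-23
mov edx, [ecx] → edx=M[4]=6
sub edx, 14 → edx=6-14=-8
add ecx, 4 → ecx=4+4=8
add ebx, 2 → ebx=4+2=6
cmp ebx, 14  (cmp 6,14)
jl L2: taken
mov edx, [ecx] → edx=M[8]=7
sub edx, 13 → edx=7-13=-6
xor edx, 16 → edx=(-6)^16=-22
mov edx, [ecx] → edx=M[8]=7
sub edx, 14 → edx=7-14=-7
add ecx, 4 → ecx=8+4=12
add ebx, 2 → ebx=6+2=8
cmp ebx, 14  (cmp 8,14)
jl L2: taken
mov edx, [ecx] → edx=M[12]=15
sub edx, 13 → edx=15-13=2
xor edx, 16 → edx=2^16=18
mov edx, [ecx] → edx=M[12]=15
sub edx, 14 → edx=15-14=1
add ecx, 4 → ecx=12+4=16
add ebx, 2 → ebx=8+2=10
cmp ebx, 14  (cmp 10,14)
jl L2: taken
mov edx, [ecx] → edx=M[16]=21
sub edx, 13 → edx=21-13=8
xor edx, 16 → edx=8^16=24
mov edx, [ecx] → edx=M[16]=21
sub edx, 14 → edx=21-14=7
add ecx, 4 → ecx=16+4=20
add ebx, 2 → ebx=10+2=12
cmp ebx, 14  (cmp 12,14)
jl L2: taken
mov edx, [ecx] → edx=M[20]=-1
sub edx, 13 → edx=(-1)-13=-14
xor edx, 16 → edx=(-14)^16=-30
mov edx, [ecx] → edx=M[20]=-1
sub edx, 14 → edx=(-1)-14=-15
add ecx, 4 → ecx=20+4=24
add ebx, 2 → ebx=12+2=14
cmp ebx, 14  (cmp 14,14)
jl L2: not taken
mov [12], edx → M[12]=-15
halt.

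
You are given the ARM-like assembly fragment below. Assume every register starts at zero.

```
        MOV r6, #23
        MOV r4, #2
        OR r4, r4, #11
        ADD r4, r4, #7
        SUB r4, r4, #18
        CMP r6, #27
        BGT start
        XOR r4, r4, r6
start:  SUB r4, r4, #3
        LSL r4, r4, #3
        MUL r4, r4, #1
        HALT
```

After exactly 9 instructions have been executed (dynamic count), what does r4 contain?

20

after MOV r6, #23: r6=23
after MOV r4, #2: r4=2
after OR r4, r4, #11: r4=2|11=11
after ADD r4, r4, #7: r4=11+7=18
after SUB r4, r4, #18: r4=18-18=0
CMP r6, #27  (cmp 23,27)
BGT start: not taken
after XOR r4, r4, r6: r4=0^23=23
after SUB r4, r4, #3: r4=23-3=20
After step 9: r4 = 20.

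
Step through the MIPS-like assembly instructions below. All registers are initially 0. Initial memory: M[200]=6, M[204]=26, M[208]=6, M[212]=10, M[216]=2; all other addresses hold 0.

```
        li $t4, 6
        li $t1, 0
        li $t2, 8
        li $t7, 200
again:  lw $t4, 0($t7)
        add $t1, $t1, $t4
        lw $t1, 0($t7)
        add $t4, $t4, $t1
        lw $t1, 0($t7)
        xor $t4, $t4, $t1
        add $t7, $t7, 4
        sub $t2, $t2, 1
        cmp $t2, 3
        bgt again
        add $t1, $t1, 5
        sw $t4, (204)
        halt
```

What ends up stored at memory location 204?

6

$t4=6
$t1=0
$t2=8
$t7=200
$t4=M[200]=6
$t1=0+6=6
$t1=M[200]=6
$t4=6+6=12
$t1=M[200]=6
$t4=12^6=10
$t7=200+4=204
$t2=8-1=7
cmp $t2, 3  (cmp 7,3)
bgt again: taken
$t4=M[204]=26
$t1=6+26=32
$t1=M[204]=26
$t4=26+26=52
$t1=M[204]=26
$t4=52^26=46
$t7=204+4=208
$t2=7-1=6
cmp $t2, 3  (cmp 6,3)
bgt again: taken
$t4=M[208]=6
$t1=26+6=32
$t1=M[208]=6
$t4=6+6=12
$t1=M[208]=6
$t4=12^6=10
$t7=208+4=212
$t2=6-1=5
cmp $t2, 3  (cmp 5,3)
bgt again: taken
$t4=M[212]=10
$t1=6+10=16
$t1=M[212]=10
$t4=10+10=20
$t1=M[212]=10
$t4=20^10=30
$t7=212+4=216
$t2=5-1=4
cmp $t2, 3  (cmp 4,3)
bgt again: taken
$t4=M[216]=2
$t1=10+2=12
$t1=M[216]=2
$t4=2+2=4
$t1=M[216]=2
$t4=4^2=6
$t7=216+4=220
$t2=4-1=3
cmp $t2, 3  (cmp 3,3)
bgt again: not taken
$t1=2+5=7
sw $t4, (204) → M[204]=6
halt.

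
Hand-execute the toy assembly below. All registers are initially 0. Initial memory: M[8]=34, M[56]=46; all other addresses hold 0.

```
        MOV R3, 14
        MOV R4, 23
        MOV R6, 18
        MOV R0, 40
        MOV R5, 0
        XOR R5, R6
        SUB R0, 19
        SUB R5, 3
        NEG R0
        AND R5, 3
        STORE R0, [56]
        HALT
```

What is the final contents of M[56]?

MOV R3, 14 → R3=14
MOV R4, 23 → R4=23
MOV R6, 18 → R6=18
MOV R0, 40 → R0=40
MOV R5, 0 → R5=0
XOR R5, R6 → R5=0^18=18
SUB R0, 19 → R0=40-19=21
SUB R5, 3 → R5=18-3=15
NEG R0 → R0=-(21)=-21
AND R5, 3 → R5=15&3=3
STORE R0, [56] → M[56]=-21
halt.

-21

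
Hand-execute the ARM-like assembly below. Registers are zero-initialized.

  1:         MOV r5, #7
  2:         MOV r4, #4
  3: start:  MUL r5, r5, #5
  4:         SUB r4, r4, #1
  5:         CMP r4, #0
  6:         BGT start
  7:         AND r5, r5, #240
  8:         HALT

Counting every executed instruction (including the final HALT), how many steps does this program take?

MOV r5, #7 → r5=7
MOV r4, #4 → r4=4
MUL r5, r5, #5 → r5=7*5=35
SUB r4, r4, #1 → r4=4-1=3
CMP r4, #0  (cmp 3,0)
BGT start: taken
MUL r5, r5, #5 → r5=35*5=175
SUB r4, r4, #1 → r4=3-1=2
CMP r4, #0  (cmp 2,0)
BGT start: taken
MUL r5, r5, #5 → r5=175*5=875
SUB r4, r4, #1 → r4=2-1=1
CMP r4, #0  (cmp 1,0)
BGT start: taken
MUL r5, r5, #5 → r5=875*5=4375
SUB r4, r4, #1 → r4=1-1=0
CMP r4, #0  (cmp 0,0)
BGT start: not taken
AND r5, r5, #240 → r5=4375&240=16
halt.
Total executed instructions: 20.

20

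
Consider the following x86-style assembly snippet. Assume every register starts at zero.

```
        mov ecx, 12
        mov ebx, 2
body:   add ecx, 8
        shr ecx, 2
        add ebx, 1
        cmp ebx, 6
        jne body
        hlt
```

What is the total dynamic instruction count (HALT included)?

23

after mov ecx, 12: ecx=12
after mov ebx, 2: ebx=2
after add ecx, 8: ecx=12+8=20
after shr ecx, 2: ecx=20>>2=5
after add ebx, 1: ebx=2+1=3
cmp ebx, 6  (cmp 3,6)
jne body: taken
after add ecx, 8: ecx=5+8=13
after shr ecx, 2: ecx=13>>2=3
after add ebx, 1: ebx=3+1=4
cmp ebx, 6  (cmp 4,6)
jne body: taken
after add ecx, 8: ecx=3+8=11
after shr ecx, 2: ecx=11>>2=2
after add ebx, 1: ebx=4+1=5
cmp ebx, 6  (cmp 5,6)
jne body: taken
after add ecx, 8: ecx=2+8=10
after shr ecx, 2: ecx=10>>2=2
after add ebx, 1: ebx=5+1=6
cmp ebx, 6  (cmp 6,6)
jne body: not taken
halt.
Total executed instructions: 23.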